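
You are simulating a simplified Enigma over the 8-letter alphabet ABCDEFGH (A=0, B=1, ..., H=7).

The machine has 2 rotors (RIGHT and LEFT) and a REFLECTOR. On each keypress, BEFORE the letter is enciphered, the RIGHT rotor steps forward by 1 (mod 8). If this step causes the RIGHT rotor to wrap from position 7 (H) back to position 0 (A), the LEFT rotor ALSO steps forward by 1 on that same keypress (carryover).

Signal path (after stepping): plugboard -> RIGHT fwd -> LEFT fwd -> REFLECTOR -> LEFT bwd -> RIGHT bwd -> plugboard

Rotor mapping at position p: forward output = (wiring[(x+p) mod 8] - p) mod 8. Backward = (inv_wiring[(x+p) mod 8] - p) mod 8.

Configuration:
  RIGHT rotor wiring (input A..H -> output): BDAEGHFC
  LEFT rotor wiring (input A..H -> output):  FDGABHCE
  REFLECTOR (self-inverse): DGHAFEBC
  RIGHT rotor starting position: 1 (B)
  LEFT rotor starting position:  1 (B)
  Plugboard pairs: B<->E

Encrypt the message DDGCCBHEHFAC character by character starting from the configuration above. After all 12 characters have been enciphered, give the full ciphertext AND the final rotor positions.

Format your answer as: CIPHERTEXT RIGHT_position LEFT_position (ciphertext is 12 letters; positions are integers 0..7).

Char 1 ('D'): step: R->2, L=1; D->plug->D->R->F->L->B->refl->G->L'->E->R'->C->plug->C
Char 2 ('D'): step: R->3, L=1; D->plug->D->R->C->L->H->refl->C->L'->A->R'->G->plug->G
Char 3 ('G'): step: R->4, L=1; G->plug->G->R->E->L->G->refl->B->L'->F->R'->E->plug->B
Char 4 ('C'): step: R->5, L=1; C->plug->C->R->F->L->B->refl->G->L'->E->R'->D->plug->D
Char 5 ('C'): step: R->6, L=1; C->plug->C->R->D->L->A->refl->D->L'->G->R'->F->plug->F
Char 6 ('B'): step: R->7, L=1; B->plug->E->R->F->L->B->refl->G->L'->E->R'->C->plug->C
Char 7 ('H'): step: R->0, L->2 (L advanced); H->plug->H->R->C->L->H->refl->C->L'->F->R'->G->plug->G
Char 8 ('E'): step: R->1, L=2; E->plug->B->R->H->L->B->refl->G->L'->B->R'->G->plug->G
Char 9 ('H'): step: R->2, L=2; H->plug->H->R->B->L->G->refl->B->L'->H->R'->G->plug->G
Char 10 ('F'): step: R->3, L=2; F->plug->F->R->G->L->D->refl->A->L'->E->R'->C->plug->C
Char 11 ('A'): step: R->4, L=2; A->plug->A->R->C->L->H->refl->C->L'->F->R'->E->plug->B
Char 12 ('C'): step: R->5, L=2; C->plug->C->R->F->L->C->refl->H->L'->C->R'->A->plug->A
Final: ciphertext=CGBDFCGGGCBA, RIGHT=5, LEFT=2

Answer: CGBDFCGGGCBA 5 2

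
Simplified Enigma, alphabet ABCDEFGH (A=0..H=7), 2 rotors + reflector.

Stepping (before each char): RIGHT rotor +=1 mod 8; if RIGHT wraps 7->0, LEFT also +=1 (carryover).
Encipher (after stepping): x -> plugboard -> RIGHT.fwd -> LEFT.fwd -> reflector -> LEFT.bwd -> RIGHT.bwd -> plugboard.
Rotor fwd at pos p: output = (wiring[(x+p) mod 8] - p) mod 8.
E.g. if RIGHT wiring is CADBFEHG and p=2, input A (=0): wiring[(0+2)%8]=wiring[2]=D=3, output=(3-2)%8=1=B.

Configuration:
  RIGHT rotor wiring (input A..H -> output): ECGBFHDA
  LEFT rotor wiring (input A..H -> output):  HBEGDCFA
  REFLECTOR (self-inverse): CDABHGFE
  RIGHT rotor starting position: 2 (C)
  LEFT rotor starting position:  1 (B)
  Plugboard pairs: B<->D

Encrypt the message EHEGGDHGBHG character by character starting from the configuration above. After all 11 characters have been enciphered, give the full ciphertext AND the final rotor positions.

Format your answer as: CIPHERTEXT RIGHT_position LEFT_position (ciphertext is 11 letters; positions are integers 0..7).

Answer: AFDDCACAHFA 5 2

Derivation:
Char 1 ('E'): step: R->3, L=1; E->plug->E->R->F->L->E->refl->H->L'->G->R'->A->plug->A
Char 2 ('H'): step: R->4, L=1; H->plug->H->R->F->L->E->refl->H->L'->G->R'->F->plug->F
Char 3 ('E'): step: R->5, L=1; E->plug->E->R->F->L->E->refl->H->L'->G->R'->B->plug->D
Char 4 ('G'): step: R->6, L=1; G->plug->G->R->H->L->G->refl->F->L'->C->R'->B->plug->D
Char 5 ('G'): step: R->7, L=1; G->plug->G->R->A->L->A->refl->C->L'->D->R'->C->plug->C
Char 6 ('D'): step: R->0, L->2 (L advanced); D->plug->B->R->C->L->B->refl->D->L'->E->R'->A->plug->A
Char 7 ('H'): step: R->1, L=2; H->plug->H->R->D->L->A->refl->C->L'->A->R'->C->plug->C
Char 8 ('G'): step: R->2, L=2; G->plug->G->R->C->L->B->refl->D->L'->E->R'->A->plug->A
Char 9 ('B'): step: R->3, L=2; B->plug->D->R->A->L->C->refl->A->L'->D->R'->H->plug->H
Char 10 ('H'): step: R->4, L=2; H->plug->H->R->F->L->G->refl->F->L'->G->R'->F->plug->F
Char 11 ('G'): step: R->5, L=2; G->plug->G->R->E->L->D->refl->B->L'->C->R'->A->plug->A
Final: ciphertext=AFDDCACAHFA, RIGHT=5, LEFT=2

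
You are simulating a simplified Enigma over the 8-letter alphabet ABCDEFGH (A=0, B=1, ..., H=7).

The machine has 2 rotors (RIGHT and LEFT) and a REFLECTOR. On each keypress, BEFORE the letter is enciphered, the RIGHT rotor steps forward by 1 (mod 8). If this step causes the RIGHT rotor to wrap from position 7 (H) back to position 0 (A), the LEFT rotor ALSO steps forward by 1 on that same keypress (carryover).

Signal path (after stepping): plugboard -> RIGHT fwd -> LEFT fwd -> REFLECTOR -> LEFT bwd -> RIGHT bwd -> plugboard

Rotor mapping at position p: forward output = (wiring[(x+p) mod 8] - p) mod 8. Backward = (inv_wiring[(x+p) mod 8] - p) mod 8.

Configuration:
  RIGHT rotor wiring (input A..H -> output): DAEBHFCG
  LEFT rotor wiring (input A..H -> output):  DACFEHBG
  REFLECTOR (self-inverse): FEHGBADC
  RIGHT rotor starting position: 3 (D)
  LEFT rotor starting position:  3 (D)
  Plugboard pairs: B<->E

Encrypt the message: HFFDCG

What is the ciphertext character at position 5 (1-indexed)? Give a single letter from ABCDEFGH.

Char 1 ('H'): step: R->4, L=3; H->plug->H->R->F->L->A->refl->F->L'->G->R'->C->plug->C
Char 2 ('F'): step: R->5, L=3; F->plug->F->R->H->L->H->refl->C->L'->A->R'->A->plug->A
Char 3 ('F'): step: R->6, L=3; F->plug->F->R->D->L->G->refl->D->L'->E->R'->A->plug->A
Char 4 ('D'): step: R->7, L=3; D->plug->D->R->F->L->A->refl->F->L'->G->R'->G->plug->G
Char 5 ('C'): step: R->0, L->4 (L advanced); C->plug->C->R->E->L->H->refl->C->L'->D->R'->A->plug->A

A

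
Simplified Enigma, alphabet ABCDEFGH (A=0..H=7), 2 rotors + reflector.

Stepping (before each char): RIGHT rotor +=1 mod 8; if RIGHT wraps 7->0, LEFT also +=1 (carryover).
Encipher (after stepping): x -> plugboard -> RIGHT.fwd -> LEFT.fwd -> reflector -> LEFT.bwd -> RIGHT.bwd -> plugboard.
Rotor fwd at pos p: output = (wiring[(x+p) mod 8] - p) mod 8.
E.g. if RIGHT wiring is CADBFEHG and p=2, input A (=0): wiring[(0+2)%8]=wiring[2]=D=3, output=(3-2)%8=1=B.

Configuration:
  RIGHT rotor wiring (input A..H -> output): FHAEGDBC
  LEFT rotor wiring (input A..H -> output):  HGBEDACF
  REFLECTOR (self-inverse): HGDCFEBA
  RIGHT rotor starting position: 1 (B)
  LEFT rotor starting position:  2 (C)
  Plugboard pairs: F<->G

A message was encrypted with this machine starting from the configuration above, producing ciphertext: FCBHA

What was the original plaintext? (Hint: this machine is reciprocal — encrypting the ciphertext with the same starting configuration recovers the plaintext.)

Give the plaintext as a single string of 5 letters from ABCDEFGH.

Answer: BFDCE

Derivation:
Char 1 ('F'): step: R->2, L=2; F->plug->G->R->D->L->G->refl->B->L'->C->R'->B->plug->B
Char 2 ('C'): step: R->3, L=2; C->plug->C->R->A->L->H->refl->A->L'->E->R'->G->plug->F
Char 3 ('B'): step: R->4, L=2; B->plug->B->R->H->L->E->refl->F->L'->G->R'->D->plug->D
Char 4 ('H'): step: R->5, L=2; H->plug->H->R->B->L->C->refl->D->L'->F->R'->C->plug->C
Char 5 ('A'): step: R->6, L=2; A->plug->A->R->D->L->G->refl->B->L'->C->R'->E->plug->E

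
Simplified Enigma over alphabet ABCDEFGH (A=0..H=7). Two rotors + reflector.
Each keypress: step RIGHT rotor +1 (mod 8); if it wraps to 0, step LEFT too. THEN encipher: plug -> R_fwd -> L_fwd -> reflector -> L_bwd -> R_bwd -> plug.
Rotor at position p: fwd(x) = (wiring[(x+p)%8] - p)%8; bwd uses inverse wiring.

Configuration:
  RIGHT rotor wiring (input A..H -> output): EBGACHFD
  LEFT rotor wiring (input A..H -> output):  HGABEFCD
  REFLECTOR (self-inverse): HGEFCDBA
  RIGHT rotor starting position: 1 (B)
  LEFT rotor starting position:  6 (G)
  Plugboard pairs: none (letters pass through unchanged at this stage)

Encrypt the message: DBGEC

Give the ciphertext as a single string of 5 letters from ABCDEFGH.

Answer: FHABF

Derivation:
Char 1 ('D'): step: R->2, L=6; D->plug->D->R->F->L->D->refl->F->L'->B->R'->F->plug->F
Char 2 ('B'): step: R->3, L=6; B->plug->B->R->H->L->H->refl->A->L'->D->R'->H->plug->H
Char 3 ('G'): step: R->4, L=6; G->plug->G->R->C->L->B->refl->G->L'->G->R'->A->plug->A
Char 4 ('E'): step: R->5, L=6; E->plug->E->R->E->L->C->refl->E->L'->A->R'->B->plug->B
Char 5 ('C'): step: R->6, L=6; C->plug->C->R->G->L->G->refl->B->L'->C->R'->F->plug->F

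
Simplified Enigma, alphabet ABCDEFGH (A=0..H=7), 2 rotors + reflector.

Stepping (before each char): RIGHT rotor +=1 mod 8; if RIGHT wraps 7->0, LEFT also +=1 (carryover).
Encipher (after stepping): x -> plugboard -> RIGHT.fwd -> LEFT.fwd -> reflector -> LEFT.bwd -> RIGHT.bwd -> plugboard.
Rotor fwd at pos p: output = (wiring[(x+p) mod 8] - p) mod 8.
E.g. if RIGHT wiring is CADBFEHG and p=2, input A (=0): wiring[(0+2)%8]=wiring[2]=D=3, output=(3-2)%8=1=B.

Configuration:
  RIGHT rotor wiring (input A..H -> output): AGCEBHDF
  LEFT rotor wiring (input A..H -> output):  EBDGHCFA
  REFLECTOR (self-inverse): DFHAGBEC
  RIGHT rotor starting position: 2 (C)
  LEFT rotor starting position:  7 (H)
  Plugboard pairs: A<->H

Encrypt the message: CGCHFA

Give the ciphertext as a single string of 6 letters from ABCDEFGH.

Char 1 ('C'): step: R->3, L=7; C->plug->C->R->E->L->H->refl->C->L'->C->R'->E->plug->E
Char 2 ('G'): step: R->4, L=7; G->plug->G->R->G->L->D->refl->A->L'->F->R'->A->plug->H
Char 3 ('C'): step: R->5, L=7; C->plug->C->R->A->L->B->refl->F->L'->B->R'->E->plug->E
Char 4 ('H'): step: R->6, L=7; H->plug->A->R->F->L->A->refl->D->L'->G->R'->F->plug->F
Char 5 ('F'): step: R->7, L=7; F->plug->F->R->C->L->C->refl->H->L'->E->R'->H->plug->A
Char 6 ('A'): step: R->0, L->0 (L advanced); A->plug->H->R->F->L->C->refl->H->L'->E->R'->D->plug->D

Answer: EHEFAD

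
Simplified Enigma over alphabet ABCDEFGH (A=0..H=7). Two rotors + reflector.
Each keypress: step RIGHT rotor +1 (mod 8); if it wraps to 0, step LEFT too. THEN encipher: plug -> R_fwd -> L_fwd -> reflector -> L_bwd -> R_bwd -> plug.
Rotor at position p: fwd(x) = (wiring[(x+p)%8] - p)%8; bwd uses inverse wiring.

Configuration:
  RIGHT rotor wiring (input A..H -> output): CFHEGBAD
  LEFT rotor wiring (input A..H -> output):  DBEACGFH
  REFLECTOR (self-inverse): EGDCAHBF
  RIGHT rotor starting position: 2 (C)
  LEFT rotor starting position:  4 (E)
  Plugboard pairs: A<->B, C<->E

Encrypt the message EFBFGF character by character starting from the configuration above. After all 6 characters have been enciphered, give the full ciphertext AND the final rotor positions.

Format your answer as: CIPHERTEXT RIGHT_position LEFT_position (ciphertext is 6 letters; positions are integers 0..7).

Answer: FGDDDD 0 5

Derivation:
Char 1 ('E'): step: R->3, L=4; E->plug->C->R->G->L->A->refl->E->L'->H->R'->F->plug->F
Char 2 ('F'): step: R->4, L=4; F->plug->F->R->B->L->C->refl->D->L'->D->R'->G->plug->G
Char 3 ('B'): step: R->5, L=4; B->plug->A->R->E->L->H->refl->F->L'->F->R'->D->plug->D
Char 4 ('F'): step: R->6, L=4; F->plug->F->R->G->L->A->refl->E->L'->H->R'->D->plug->D
Char 5 ('G'): step: R->7, L=4; G->plug->G->R->C->L->B->refl->G->L'->A->R'->D->plug->D
Char 6 ('F'): step: R->0, L->5 (L advanced); F->plug->F->R->B->L->A->refl->E->L'->E->R'->D->plug->D
Final: ciphertext=FGDDDD, RIGHT=0, LEFT=5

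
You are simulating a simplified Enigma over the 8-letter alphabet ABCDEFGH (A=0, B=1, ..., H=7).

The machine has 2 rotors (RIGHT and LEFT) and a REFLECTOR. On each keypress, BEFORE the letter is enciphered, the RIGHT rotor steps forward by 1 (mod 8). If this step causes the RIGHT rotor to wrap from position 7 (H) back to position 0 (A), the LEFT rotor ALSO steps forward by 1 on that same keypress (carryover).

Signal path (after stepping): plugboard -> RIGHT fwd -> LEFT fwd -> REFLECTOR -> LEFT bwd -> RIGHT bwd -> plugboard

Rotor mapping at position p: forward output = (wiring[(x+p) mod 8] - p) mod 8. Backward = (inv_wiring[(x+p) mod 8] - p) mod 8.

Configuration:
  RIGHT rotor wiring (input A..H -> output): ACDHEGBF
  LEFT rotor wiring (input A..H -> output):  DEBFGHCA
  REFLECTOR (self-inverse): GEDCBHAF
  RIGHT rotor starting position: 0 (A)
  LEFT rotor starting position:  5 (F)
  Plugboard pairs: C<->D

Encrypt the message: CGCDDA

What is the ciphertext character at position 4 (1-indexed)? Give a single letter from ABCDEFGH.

Char 1 ('C'): step: R->1, L=5; C->plug->D->R->D->L->G->refl->A->L'->G->R'->C->plug->D
Char 2 ('G'): step: R->2, L=5; G->plug->G->R->G->L->A->refl->G->L'->D->R'->F->plug->F
Char 3 ('C'): step: R->3, L=5; C->plug->D->R->G->L->A->refl->G->L'->D->R'->C->plug->D
Char 4 ('D'): step: R->4, L=5; D->plug->C->R->F->L->E->refl->B->L'->H->R'->G->plug->G

G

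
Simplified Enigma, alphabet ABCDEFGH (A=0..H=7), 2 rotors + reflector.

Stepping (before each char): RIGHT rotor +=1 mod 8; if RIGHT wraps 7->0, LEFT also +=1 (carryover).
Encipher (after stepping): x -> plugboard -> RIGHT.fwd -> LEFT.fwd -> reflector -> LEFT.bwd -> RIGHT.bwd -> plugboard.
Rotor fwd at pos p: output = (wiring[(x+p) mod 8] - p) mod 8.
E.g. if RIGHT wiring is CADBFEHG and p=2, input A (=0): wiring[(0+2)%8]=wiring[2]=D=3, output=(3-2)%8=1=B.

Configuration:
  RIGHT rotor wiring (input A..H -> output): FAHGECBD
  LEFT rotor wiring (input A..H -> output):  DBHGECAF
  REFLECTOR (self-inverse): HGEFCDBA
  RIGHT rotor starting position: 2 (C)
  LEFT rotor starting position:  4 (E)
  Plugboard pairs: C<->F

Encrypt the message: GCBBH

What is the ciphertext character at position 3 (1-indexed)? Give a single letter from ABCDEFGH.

Char 1 ('G'): step: R->3, L=4; G->plug->G->R->F->L->F->refl->D->L'->G->R'->D->plug->D
Char 2 ('C'): step: R->4, L=4; C->plug->F->R->E->L->H->refl->A->L'->A->R'->A->plug->A
Char 3 ('B'): step: R->5, L=4; B->plug->B->R->E->L->H->refl->A->L'->A->R'->D->plug->D

D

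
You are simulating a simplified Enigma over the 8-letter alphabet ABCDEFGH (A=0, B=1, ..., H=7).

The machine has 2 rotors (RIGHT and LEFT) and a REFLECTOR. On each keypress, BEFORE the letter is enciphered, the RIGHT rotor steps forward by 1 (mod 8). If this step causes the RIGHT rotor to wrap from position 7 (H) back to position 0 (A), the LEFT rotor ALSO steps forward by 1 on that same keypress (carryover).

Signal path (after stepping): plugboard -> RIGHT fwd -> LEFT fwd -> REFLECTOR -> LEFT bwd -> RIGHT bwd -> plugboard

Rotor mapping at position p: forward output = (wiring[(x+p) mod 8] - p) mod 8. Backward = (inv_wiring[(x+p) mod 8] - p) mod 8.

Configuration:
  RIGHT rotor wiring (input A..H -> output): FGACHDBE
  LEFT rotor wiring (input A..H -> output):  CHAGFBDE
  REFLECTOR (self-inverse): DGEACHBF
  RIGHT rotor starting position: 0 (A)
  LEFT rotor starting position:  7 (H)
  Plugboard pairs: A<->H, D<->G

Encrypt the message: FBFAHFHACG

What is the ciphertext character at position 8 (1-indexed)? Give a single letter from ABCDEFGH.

Char 1 ('F'): step: R->1, L=7; F->plug->F->R->A->L->F->refl->H->L'->E->R'->H->plug->A
Char 2 ('B'): step: R->2, L=7; B->plug->B->R->A->L->F->refl->H->L'->E->R'->H->plug->A
Char 3 ('F'): step: R->3, L=7; F->plug->F->R->C->L->A->refl->D->L'->B->R'->E->plug->E
Char 4 ('A'): step: R->4, L=7; A->plug->H->R->G->L->C->refl->E->L'->H->R'->B->plug->B
Char 5 ('H'): step: R->5, L=7; H->plug->A->R->G->L->C->refl->E->L'->H->R'->C->plug->C
Char 6 ('F'): step: R->6, L=7; F->plug->F->R->E->L->H->refl->F->L'->A->R'->D->plug->G
Char 7 ('H'): step: R->7, L=7; H->plug->A->R->F->L->G->refl->B->L'->D->R'->E->plug->E
Char 8 ('A'): step: R->0, L->0 (L advanced); A->plug->H->R->E->L->F->refl->H->L'->B->R'->G->plug->D

D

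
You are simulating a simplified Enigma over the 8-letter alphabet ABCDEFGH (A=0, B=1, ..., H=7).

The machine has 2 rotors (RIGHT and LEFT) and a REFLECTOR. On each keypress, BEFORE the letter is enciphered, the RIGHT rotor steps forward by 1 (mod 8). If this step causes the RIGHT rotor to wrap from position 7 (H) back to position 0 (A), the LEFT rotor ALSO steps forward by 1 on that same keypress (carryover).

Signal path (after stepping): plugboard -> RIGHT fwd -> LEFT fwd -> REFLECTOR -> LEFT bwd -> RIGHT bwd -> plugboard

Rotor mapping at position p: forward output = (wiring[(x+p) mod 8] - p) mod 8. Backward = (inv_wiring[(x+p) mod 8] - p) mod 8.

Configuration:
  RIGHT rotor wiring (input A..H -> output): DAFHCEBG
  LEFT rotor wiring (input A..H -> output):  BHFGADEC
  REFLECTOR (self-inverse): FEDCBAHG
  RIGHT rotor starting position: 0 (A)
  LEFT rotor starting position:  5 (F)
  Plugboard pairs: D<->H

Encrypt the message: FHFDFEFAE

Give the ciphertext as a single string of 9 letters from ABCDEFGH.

Answer: HBCACGHGH

Derivation:
Char 1 ('F'): step: R->1, L=5; F->plug->F->R->A->L->G->refl->H->L'->B->R'->D->plug->H
Char 2 ('H'): step: R->2, L=5; H->plug->D->R->C->L->F->refl->A->L'->F->R'->B->plug->B
Char 3 ('F'): step: R->3, L=5; F->plug->F->R->A->L->G->refl->H->L'->B->R'->C->plug->C
Char 4 ('D'): step: R->4, L=5; D->plug->H->R->D->L->E->refl->B->L'->G->R'->A->plug->A
Char 5 ('F'): step: R->5, L=5; F->plug->F->R->A->L->G->refl->H->L'->B->R'->C->plug->C
Char 6 ('E'): step: R->6, L=5; E->plug->E->R->H->L->D->refl->C->L'->E->R'->G->plug->G
Char 7 ('F'): step: R->7, L=5; F->plug->F->R->D->L->E->refl->B->L'->G->R'->D->plug->H
Char 8 ('A'): step: R->0, L->6 (L advanced); A->plug->A->R->D->L->B->refl->E->L'->B->R'->G->plug->G
Char 9 ('E'): step: R->1, L=6; E->plug->E->R->D->L->B->refl->E->L'->B->R'->D->plug->H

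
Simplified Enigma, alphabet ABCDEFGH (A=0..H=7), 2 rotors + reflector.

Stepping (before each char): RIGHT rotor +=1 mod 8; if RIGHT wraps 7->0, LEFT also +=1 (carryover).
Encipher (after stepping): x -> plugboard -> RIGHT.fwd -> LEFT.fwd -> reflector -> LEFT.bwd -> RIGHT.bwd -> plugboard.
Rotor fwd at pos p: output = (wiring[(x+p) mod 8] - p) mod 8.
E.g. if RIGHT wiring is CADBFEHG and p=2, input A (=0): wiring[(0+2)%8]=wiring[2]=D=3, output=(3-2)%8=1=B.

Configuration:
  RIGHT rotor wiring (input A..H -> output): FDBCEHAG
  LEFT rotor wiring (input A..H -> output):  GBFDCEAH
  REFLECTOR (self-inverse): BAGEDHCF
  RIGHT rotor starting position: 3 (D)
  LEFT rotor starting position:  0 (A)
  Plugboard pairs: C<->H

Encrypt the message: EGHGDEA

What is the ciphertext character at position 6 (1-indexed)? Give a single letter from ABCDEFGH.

Char 1 ('E'): step: R->4, L=0; E->plug->E->R->B->L->B->refl->A->L'->G->R'->H->plug->C
Char 2 ('G'): step: R->5, L=0; G->plug->G->R->F->L->E->refl->D->L'->D->R'->B->plug->B
Char 3 ('H'): step: R->6, L=0; H->plug->C->R->H->L->H->refl->F->L'->C->R'->A->plug->A
Char 4 ('G'): step: R->7, L=0; G->plug->G->R->A->L->G->refl->C->L'->E->R'->C->plug->H
Char 5 ('D'): step: R->0, L->1 (L advanced); D->plug->D->R->C->L->C->refl->G->L'->G->R'->H->plug->C
Char 6 ('E'): step: R->1, L=1; E->plug->E->R->G->L->G->refl->C->L'->C->R'->A->plug->A

A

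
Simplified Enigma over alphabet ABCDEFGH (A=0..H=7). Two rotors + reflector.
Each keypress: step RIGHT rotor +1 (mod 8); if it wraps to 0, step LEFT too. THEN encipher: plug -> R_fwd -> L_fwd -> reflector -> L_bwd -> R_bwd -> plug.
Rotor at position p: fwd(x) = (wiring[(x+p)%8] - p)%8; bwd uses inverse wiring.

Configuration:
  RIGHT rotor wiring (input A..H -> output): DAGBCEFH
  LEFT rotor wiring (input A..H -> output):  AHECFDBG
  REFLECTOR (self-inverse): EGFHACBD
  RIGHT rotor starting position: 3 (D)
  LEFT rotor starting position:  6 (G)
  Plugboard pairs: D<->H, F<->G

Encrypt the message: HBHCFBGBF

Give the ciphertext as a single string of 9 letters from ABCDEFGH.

Answer: GHAFHHFDA

Derivation:
Char 1 ('H'): step: R->4, L=6; H->plug->D->R->D->L->B->refl->G->L'->E->R'->F->plug->G
Char 2 ('B'): step: R->5, L=6; B->plug->B->R->A->L->D->refl->H->L'->G->R'->D->plug->H
Char 3 ('H'): step: R->6, L=6; H->plug->D->R->C->L->C->refl->F->L'->H->R'->A->plug->A
Char 4 ('C'): step: R->7, L=6; C->plug->C->R->B->L->A->refl->E->L'->F->R'->G->plug->F
Char 5 ('F'): step: R->0, L->7 (L advanced); F->plug->G->R->F->L->G->refl->B->L'->B->R'->D->plug->H
Char 6 ('B'): step: R->1, L=7; B->plug->B->R->F->L->G->refl->B->L'->B->R'->D->plug->H
Char 7 ('G'): step: R->2, L=7; G->plug->F->R->F->L->G->refl->B->L'->B->R'->G->plug->F
Char 8 ('B'): step: R->3, L=7; B->plug->B->R->H->L->C->refl->F->L'->D->R'->H->plug->D
Char 9 ('F'): step: R->4, L=7; F->plug->G->R->C->L->A->refl->E->L'->G->R'->A->plug->A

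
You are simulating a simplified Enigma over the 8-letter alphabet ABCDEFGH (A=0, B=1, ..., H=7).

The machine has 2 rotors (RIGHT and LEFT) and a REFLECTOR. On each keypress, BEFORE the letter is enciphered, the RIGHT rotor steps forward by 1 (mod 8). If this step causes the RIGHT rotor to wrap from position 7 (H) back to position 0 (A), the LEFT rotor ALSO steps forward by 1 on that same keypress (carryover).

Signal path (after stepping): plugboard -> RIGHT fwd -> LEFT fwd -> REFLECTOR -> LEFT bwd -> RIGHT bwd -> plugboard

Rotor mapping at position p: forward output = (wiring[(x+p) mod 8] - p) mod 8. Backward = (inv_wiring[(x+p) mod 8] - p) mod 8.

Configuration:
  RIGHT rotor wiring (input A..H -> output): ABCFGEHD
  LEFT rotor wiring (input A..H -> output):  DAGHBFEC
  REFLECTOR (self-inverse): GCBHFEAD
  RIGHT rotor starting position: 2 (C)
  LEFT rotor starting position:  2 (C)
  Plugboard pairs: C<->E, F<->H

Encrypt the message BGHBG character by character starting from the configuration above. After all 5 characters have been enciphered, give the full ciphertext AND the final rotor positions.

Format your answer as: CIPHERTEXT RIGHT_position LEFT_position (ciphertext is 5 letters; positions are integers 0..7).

Answer: ACAHH 7 2

Derivation:
Char 1 ('B'): step: R->3, L=2; B->plug->B->R->D->L->D->refl->H->L'->C->R'->A->plug->A
Char 2 ('G'): step: R->4, L=2; G->plug->G->R->G->L->B->refl->C->L'->E->R'->E->plug->C
Char 3 ('H'): step: R->5, L=2; H->plug->F->R->F->L->A->refl->G->L'->H->R'->A->plug->A
Char 4 ('B'): step: R->6, L=2; B->plug->B->R->F->L->A->refl->G->L'->H->R'->F->plug->H
Char 5 ('G'): step: R->7, L=2; G->plug->G->R->F->L->A->refl->G->L'->H->R'->F->plug->H
Final: ciphertext=ACAHH, RIGHT=7, LEFT=2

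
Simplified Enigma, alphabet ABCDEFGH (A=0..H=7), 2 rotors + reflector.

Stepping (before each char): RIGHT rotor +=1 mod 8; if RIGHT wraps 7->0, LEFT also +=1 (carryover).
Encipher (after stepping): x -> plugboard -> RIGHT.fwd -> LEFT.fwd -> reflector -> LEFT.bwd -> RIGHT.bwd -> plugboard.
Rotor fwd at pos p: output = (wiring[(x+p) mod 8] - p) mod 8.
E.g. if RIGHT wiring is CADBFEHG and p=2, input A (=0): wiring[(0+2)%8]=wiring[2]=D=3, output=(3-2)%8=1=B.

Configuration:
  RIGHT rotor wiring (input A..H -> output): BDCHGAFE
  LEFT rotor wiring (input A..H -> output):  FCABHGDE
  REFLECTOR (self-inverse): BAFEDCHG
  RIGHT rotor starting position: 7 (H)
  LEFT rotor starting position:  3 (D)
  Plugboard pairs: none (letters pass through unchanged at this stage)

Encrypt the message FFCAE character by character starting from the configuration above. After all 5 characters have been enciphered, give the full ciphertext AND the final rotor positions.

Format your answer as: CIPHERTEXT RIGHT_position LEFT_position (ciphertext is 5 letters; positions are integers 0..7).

Answer: EGEBA 4 4

Derivation:
Char 1 ('F'): step: R->0, L->4 (L advanced); F->plug->F->R->A->L->D->refl->E->L'->G->R'->E->plug->E
Char 2 ('F'): step: R->1, L=4; F->plug->F->R->E->L->B->refl->A->L'->D->R'->G->plug->G
Char 3 ('C'): step: R->2, L=4; C->plug->C->R->E->L->B->refl->A->L'->D->R'->E->plug->E
Char 4 ('A'): step: R->3, L=4; A->plug->A->R->E->L->B->refl->A->L'->D->R'->B->plug->B
Char 5 ('E'): step: R->4, L=4; E->plug->E->R->F->L->G->refl->H->L'->C->R'->A->plug->A
Final: ciphertext=EGEBA, RIGHT=4, LEFT=4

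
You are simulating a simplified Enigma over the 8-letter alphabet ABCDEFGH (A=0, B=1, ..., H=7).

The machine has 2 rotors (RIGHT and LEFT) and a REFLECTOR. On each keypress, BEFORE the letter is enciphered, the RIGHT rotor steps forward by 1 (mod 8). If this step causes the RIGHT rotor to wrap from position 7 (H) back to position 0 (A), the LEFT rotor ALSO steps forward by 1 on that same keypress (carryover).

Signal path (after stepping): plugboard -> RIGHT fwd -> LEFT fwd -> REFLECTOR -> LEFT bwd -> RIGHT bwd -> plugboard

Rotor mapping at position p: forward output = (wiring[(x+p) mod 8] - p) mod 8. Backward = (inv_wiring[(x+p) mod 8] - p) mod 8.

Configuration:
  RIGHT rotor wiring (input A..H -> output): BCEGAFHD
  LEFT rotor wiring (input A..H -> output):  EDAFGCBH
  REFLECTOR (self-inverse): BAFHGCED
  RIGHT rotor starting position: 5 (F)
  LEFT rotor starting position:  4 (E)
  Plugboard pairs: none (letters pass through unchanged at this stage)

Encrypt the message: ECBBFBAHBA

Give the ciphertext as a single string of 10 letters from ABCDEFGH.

Answer: ADECBABECF

Derivation:
Char 1 ('E'): step: R->6, L=4; E->plug->E->R->G->L->E->refl->G->L'->B->R'->A->plug->A
Char 2 ('C'): step: R->7, L=4; C->plug->C->R->D->L->D->refl->H->L'->F->R'->D->plug->D
Char 3 ('B'): step: R->0, L->5 (L advanced); B->plug->B->R->C->L->C->refl->F->L'->A->R'->E->plug->E
Char 4 ('B'): step: R->1, L=5; B->plug->B->R->D->L->H->refl->D->L'->F->R'->C->plug->C
Char 5 ('F'): step: R->2, L=5; F->plug->F->R->B->L->E->refl->G->L'->E->R'->B->plug->B
Char 6 ('B'): step: R->3, L=5; B->plug->B->R->F->L->D->refl->H->L'->D->R'->A->plug->A
Char 7 ('A'): step: R->4, L=5; A->plug->A->R->E->L->G->refl->E->L'->B->R'->B->plug->B
Char 8 ('H'): step: R->5, L=5; H->plug->H->R->D->L->H->refl->D->L'->F->R'->E->plug->E
Char 9 ('B'): step: R->6, L=5; B->plug->B->R->F->L->D->refl->H->L'->D->R'->C->plug->C
Char 10 ('A'): step: R->7, L=5; A->plug->A->R->E->L->G->refl->E->L'->B->R'->F->plug->F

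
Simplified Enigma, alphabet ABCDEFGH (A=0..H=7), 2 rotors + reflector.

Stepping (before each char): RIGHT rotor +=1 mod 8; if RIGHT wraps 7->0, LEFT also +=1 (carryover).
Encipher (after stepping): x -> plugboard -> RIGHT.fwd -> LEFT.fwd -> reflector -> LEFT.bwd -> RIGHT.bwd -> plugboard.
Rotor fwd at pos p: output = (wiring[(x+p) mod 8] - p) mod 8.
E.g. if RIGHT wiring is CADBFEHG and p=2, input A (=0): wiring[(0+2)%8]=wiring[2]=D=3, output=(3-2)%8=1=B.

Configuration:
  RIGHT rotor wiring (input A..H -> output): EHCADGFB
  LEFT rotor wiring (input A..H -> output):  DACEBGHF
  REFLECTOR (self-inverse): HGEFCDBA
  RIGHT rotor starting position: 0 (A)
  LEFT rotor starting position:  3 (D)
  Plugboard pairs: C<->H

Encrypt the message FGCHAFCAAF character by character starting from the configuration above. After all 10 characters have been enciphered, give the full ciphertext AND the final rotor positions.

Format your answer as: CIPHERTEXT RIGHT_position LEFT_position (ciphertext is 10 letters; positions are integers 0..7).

Answer: CBAEBHABCD 2 4

Derivation:
Char 1 ('F'): step: R->1, L=3; F->plug->F->R->E->L->C->refl->E->L'->D->R'->H->plug->C
Char 2 ('G'): step: R->2, L=3; G->plug->G->R->C->L->D->refl->F->L'->G->R'->B->plug->B
Char 3 ('C'): step: R->3, L=3; C->plug->H->R->H->L->H->refl->A->L'->F->R'->A->plug->A
Char 4 ('H'): step: R->4, L=3; H->plug->C->R->B->L->G->refl->B->L'->A->R'->E->plug->E
Char 5 ('A'): step: R->5, L=3; A->plug->A->R->B->L->G->refl->B->L'->A->R'->B->plug->B
Char 6 ('F'): step: R->6, L=3; F->plug->F->R->C->L->D->refl->F->L'->G->R'->C->plug->H
Char 7 ('C'): step: R->7, L=3; C->plug->H->R->G->L->F->refl->D->L'->C->R'->A->plug->A
Char 8 ('A'): step: R->0, L->4 (L advanced); A->plug->A->R->E->L->H->refl->A->L'->H->R'->B->plug->B
Char 9 ('A'): step: R->1, L=4; A->plug->A->R->G->L->G->refl->B->L'->D->R'->H->plug->C
Char 10 ('F'): step: R->2, L=4; F->plug->F->R->H->L->A->refl->H->L'->E->R'->D->plug->D
Final: ciphertext=CBAEBHABCD, RIGHT=2, LEFT=4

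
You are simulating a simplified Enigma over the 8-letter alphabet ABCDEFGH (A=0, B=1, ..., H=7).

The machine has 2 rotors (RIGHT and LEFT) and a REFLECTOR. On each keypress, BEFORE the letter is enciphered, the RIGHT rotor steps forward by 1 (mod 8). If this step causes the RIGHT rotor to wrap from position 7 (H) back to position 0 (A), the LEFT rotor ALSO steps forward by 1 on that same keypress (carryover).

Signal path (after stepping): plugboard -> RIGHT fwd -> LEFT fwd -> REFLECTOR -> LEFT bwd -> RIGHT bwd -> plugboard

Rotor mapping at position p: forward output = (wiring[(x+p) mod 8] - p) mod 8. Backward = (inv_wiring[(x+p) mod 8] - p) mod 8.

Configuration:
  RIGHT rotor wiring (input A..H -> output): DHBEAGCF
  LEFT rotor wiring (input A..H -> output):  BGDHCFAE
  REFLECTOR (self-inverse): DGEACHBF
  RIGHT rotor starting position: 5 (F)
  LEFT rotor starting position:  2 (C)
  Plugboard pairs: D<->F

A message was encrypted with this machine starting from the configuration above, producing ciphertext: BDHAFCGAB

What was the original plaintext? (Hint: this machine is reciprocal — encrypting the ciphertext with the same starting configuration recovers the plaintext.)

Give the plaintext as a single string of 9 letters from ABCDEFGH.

Answer: CAFFHAAHD

Derivation:
Char 1 ('B'): step: R->6, L=2; B->plug->B->R->H->L->E->refl->C->L'->F->R'->C->plug->C
Char 2 ('D'): step: R->7, L=2; D->plug->F->R->B->L->F->refl->H->L'->G->R'->A->plug->A
Char 3 ('H'): step: R->0, L->3 (L advanced); H->plug->H->R->F->L->G->refl->B->L'->E->R'->D->plug->F
Char 4 ('A'): step: R->1, L=3; A->plug->A->R->G->L->D->refl->A->L'->H->R'->D->plug->F
Char 5 ('F'): step: R->2, L=3; F->plug->D->R->E->L->B->refl->G->L'->F->R'->H->plug->H
Char 6 ('C'): step: R->3, L=3; C->plug->C->R->D->L->F->refl->H->L'->B->R'->A->plug->A
Char 7 ('G'): step: R->4, L=3; G->plug->G->R->F->L->G->refl->B->L'->E->R'->A->plug->A
Char 8 ('A'): step: R->5, L=3; A->plug->A->R->B->L->H->refl->F->L'->D->R'->H->plug->H
Char 9 ('B'): step: R->6, L=3; B->plug->B->R->H->L->A->refl->D->L'->G->R'->F->plug->D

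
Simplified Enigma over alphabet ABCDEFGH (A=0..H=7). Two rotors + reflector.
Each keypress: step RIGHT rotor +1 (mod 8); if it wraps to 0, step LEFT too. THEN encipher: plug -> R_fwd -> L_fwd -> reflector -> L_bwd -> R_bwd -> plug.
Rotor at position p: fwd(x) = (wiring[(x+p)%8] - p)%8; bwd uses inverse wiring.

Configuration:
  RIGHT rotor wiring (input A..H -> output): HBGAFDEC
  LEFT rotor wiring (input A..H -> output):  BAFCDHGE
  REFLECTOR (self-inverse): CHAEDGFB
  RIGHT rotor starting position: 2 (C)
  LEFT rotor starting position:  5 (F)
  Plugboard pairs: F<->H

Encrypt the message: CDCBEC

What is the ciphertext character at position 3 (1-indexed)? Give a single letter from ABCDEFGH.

Char 1 ('C'): step: R->3, L=5; C->plug->C->R->A->L->C->refl->A->L'->F->R'->A->plug->A
Char 2 ('D'): step: R->4, L=5; D->plug->D->R->G->L->F->refl->G->L'->H->R'->B->plug->B
Char 3 ('C'): step: R->5, L=5; C->plug->C->R->F->L->A->refl->C->L'->A->R'->H->plug->F

F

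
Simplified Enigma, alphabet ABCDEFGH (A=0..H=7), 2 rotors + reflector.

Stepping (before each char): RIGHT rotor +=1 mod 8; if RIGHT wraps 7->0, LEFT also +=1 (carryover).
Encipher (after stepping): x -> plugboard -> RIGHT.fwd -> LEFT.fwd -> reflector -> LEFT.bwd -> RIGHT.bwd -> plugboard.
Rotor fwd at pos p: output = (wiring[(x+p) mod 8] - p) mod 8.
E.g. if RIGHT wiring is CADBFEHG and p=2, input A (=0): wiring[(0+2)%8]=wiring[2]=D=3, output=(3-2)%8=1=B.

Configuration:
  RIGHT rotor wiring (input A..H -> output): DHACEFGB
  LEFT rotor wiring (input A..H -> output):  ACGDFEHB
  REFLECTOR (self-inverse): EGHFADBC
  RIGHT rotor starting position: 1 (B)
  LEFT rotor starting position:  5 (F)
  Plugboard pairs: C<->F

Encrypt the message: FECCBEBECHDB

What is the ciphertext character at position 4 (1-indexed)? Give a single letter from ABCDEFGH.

Char 1 ('F'): step: R->2, L=5; F->plug->C->R->C->L->E->refl->A->L'->H->R'->F->plug->C
Char 2 ('E'): step: R->3, L=5; E->plug->E->R->G->L->G->refl->B->L'->F->R'->H->plug->H
Char 3 ('C'): step: R->4, L=5; C->plug->F->R->D->L->D->refl->F->L'->E->R'->G->plug->G
Char 4 ('C'): step: R->5, L=5; C->plug->F->R->D->L->D->refl->F->L'->E->R'->C->plug->F

F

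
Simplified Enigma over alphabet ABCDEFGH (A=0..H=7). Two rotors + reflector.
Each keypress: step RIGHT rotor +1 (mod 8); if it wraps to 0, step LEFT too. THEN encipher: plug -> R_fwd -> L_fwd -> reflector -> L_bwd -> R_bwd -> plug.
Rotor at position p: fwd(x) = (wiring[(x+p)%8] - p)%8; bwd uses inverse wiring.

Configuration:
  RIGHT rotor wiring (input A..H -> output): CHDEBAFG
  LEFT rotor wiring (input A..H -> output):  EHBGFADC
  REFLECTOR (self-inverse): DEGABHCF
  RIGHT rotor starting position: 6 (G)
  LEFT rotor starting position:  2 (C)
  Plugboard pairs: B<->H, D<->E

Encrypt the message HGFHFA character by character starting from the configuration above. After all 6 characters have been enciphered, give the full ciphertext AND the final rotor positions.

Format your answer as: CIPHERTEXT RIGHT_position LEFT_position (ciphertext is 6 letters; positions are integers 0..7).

Answer: BBHFAD 4 3

Derivation:
Char 1 ('H'): step: R->7, L=2; H->plug->B->R->D->L->G->refl->C->L'->G->R'->H->plug->B
Char 2 ('G'): step: R->0, L->3 (L advanced); G->plug->G->R->F->L->B->refl->E->L'->G->R'->H->plug->B
Char 3 ('F'): step: R->1, L=3; F->plug->F->R->E->L->H->refl->F->L'->C->R'->B->plug->H
Char 4 ('H'): step: R->2, L=3; H->plug->B->R->C->L->F->refl->H->L'->E->R'->F->plug->F
Char 5 ('F'): step: R->3, L=3; F->plug->F->R->H->L->G->refl->C->L'->B->R'->A->plug->A
Char 6 ('A'): step: R->4, L=3; A->plug->A->R->F->L->B->refl->E->L'->G->R'->E->plug->D
Final: ciphertext=BBHFAD, RIGHT=4, LEFT=3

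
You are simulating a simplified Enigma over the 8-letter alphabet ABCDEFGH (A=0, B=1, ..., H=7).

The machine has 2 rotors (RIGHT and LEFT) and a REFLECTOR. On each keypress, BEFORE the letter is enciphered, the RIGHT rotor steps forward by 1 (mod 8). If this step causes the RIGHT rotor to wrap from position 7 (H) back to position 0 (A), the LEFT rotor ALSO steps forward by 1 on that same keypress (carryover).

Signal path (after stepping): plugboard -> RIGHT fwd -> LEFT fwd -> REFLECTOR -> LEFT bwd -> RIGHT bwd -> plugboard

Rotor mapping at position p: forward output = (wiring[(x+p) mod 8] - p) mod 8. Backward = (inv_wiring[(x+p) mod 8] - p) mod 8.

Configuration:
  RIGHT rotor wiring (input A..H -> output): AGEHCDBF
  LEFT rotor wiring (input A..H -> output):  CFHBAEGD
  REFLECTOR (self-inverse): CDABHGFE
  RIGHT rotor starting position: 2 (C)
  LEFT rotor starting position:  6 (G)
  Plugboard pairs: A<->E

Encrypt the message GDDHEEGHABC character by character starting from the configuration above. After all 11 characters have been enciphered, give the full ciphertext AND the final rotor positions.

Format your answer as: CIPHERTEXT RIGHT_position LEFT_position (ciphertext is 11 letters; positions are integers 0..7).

Char 1 ('G'): step: R->3, L=6; G->plug->G->R->D->L->H->refl->E->L'->C->R'->E->plug->A
Char 2 ('D'): step: R->4, L=6; D->plug->D->R->B->L->F->refl->G->L'->H->R'->B->plug->B
Char 3 ('D'): step: R->5, L=6; D->plug->D->R->D->L->H->refl->E->L'->C->R'->G->plug->G
Char 4 ('H'): step: R->6, L=6; H->plug->H->R->F->L->D->refl->B->L'->E->R'->G->plug->G
Char 5 ('E'): step: R->7, L=6; E->plug->A->R->G->L->C->refl->A->L'->A->R'->E->plug->A
Char 6 ('E'): step: R->0, L->7 (L advanced); E->plug->A->R->A->L->E->refl->H->L'->H->R'->D->plug->D
Char 7 ('G'): step: R->1, L=7; G->plug->G->R->E->L->C->refl->A->L'->D->R'->B->plug->B
Char 8 ('H'): step: R->2, L=7; H->plug->H->R->E->L->C->refl->A->L'->D->R'->F->plug->F
Char 9 ('A'): step: R->3, L=7; A->plug->E->R->C->L->G->refl->F->L'->G->R'->D->plug->D
Char 10 ('B'): step: R->4, L=7; B->plug->B->R->H->L->H->refl->E->L'->A->R'->G->plug->G
Char 11 ('C'): step: R->5, L=7; C->plug->C->R->A->L->E->refl->H->L'->H->R'->F->plug->F
Final: ciphertext=ABGGADBFDGF, RIGHT=5, LEFT=7

Answer: ABGGADBFDGF 5 7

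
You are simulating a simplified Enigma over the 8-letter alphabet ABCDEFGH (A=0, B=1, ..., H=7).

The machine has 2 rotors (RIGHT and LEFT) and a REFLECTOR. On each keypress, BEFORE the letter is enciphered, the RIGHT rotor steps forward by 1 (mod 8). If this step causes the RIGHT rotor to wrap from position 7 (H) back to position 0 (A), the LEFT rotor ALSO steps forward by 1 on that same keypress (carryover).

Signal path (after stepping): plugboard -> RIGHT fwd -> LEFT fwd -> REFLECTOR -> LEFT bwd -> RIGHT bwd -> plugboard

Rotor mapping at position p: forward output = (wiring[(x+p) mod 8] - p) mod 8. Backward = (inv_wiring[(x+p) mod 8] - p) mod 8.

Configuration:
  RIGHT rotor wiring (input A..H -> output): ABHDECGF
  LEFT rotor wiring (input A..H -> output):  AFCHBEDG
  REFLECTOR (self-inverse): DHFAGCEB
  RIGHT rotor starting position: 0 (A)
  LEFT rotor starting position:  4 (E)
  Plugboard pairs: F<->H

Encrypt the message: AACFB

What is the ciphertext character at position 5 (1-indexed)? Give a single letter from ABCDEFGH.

Char 1 ('A'): step: R->1, L=4; A->plug->A->R->A->L->F->refl->C->L'->D->R'->D->plug->D
Char 2 ('A'): step: R->2, L=4; A->plug->A->R->F->L->B->refl->H->L'->C->R'->C->plug->C
Char 3 ('C'): step: R->3, L=4; C->plug->C->R->H->L->D->refl->A->L'->B->R'->B->plug->B
Char 4 ('F'): step: R->4, L=4; F->plug->H->R->H->L->D->refl->A->L'->B->R'->D->plug->D
Char 5 ('B'): step: R->5, L=4; B->plug->B->R->B->L->A->refl->D->L'->H->R'->H->plug->F

F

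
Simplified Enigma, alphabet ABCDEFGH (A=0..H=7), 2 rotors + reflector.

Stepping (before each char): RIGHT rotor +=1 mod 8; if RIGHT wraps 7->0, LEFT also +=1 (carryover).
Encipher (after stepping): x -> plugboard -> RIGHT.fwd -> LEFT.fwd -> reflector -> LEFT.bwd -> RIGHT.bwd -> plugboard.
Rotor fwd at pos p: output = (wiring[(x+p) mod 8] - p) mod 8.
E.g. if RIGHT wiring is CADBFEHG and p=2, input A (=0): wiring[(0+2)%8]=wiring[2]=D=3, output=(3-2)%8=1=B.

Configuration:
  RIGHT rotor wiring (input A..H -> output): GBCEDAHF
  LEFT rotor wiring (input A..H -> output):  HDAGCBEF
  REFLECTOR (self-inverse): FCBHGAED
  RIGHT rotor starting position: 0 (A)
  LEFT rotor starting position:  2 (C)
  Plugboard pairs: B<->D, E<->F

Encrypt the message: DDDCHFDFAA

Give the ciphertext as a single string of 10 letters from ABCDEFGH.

Char 1 ('D'): step: R->1, L=2; D->plug->B->R->B->L->E->refl->G->L'->A->R'->A->plug->A
Char 2 ('D'): step: R->2, L=2; D->plug->B->R->C->L->A->refl->F->L'->G->R'->D->plug->B
Char 3 ('D'): step: R->3, L=2; D->plug->B->R->A->L->G->refl->E->L'->B->R'->A->plug->A
Char 4 ('C'): step: R->4, L=2; C->plug->C->R->D->L->H->refl->D->L'->F->R'->F->plug->E
Char 5 ('H'): step: R->5, L=2; H->plug->H->R->G->L->F->refl->A->L'->C->R'->B->plug->D
Char 6 ('F'): step: R->6, L=2; F->plug->E->R->E->L->C->refl->B->L'->H->R'->B->plug->D
Char 7 ('D'): step: R->7, L=2; D->plug->B->R->H->L->B->refl->C->L'->E->R'->F->plug->E
Char 8 ('F'): step: R->0, L->3 (L advanced); F->plug->E->R->D->L->B->refl->C->L'->E->R'->D->plug->B
Char 9 ('A'): step: R->1, L=3; A->plug->A->R->A->L->D->refl->H->L'->B->R'->B->plug->D
Char 10 ('A'): step: R->2, L=3; A->plug->A->R->A->L->D->refl->H->L'->B->R'->C->plug->C

Answer: ABAEDDEBDC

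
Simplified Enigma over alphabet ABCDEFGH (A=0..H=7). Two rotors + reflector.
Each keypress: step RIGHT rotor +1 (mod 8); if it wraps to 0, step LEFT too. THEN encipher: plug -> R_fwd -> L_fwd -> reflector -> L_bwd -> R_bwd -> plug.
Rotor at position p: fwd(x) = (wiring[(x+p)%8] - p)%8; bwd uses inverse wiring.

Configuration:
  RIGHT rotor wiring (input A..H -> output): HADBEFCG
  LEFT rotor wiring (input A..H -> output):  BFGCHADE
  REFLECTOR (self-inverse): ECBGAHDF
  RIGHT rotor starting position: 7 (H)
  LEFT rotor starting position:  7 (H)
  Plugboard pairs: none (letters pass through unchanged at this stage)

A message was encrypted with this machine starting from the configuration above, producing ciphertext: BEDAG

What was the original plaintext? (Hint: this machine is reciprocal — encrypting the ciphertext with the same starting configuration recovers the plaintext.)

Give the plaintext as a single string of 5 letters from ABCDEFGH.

Answer: CFECH

Derivation:
Char 1 ('B'): step: R->0, L->0 (L advanced); B->plug->B->R->A->L->B->refl->C->L'->D->R'->C->plug->C
Char 2 ('E'): step: R->1, L=0; E->plug->E->R->E->L->H->refl->F->L'->B->R'->F->plug->F
Char 3 ('D'): step: R->2, L=0; D->plug->D->R->D->L->C->refl->B->L'->A->R'->E->plug->E
Char 4 ('A'): step: R->3, L=0; A->plug->A->R->G->L->D->refl->G->L'->C->R'->C->plug->C
Char 5 ('G'): step: R->4, L=0; G->plug->G->R->H->L->E->refl->A->L'->F->R'->H->plug->H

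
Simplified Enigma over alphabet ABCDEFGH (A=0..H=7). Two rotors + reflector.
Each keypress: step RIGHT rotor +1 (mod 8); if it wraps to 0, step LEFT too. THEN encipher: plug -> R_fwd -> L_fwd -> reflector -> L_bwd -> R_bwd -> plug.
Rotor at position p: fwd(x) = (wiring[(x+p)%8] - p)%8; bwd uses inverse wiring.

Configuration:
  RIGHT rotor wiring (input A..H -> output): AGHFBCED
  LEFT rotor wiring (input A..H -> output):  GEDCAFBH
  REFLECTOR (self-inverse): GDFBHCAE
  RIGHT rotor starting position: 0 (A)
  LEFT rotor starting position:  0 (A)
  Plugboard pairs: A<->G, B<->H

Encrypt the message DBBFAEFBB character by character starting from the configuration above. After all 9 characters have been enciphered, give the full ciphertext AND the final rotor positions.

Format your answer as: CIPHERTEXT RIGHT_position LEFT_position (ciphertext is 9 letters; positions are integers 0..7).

Char 1 ('D'): step: R->1, L=0; D->plug->D->R->A->L->G->refl->A->L'->E->R'->C->plug->C
Char 2 ('B'): step: R->2, L=0; B->plug->H->R->E->L->A->refl->G->L'->A->R'->D->plug->D
Char 3 ('B'): step: R->3, L=0; B->plug->H->R->E->L->A->refl->G->L'->A->R'->E->plug->E
Char 4 ('F'): step: R->4, L=0; F->plug->F->R->C->L->D->refl->B->L'->G->R'->B->plug->H
Char 5 ('A'): step: R->5, L=0; A->plug->G->R->A->L->G->refl->A->L'->E->R'->H->plug->B
Char 6 ('E'): step: R->6, L=0; E->plug->E->R->B->L->E->refl->H->L'->H->R'->F->plug->F
Char 7 ('F'): step: R->7, L=0; F->plug->F->R->C->L->D->refl->B->L'->G->R'->E->plug->E
Char 8 ('B'): step: R->0, L->1 (L advanced); B->plug->H->R->D->L->H->refl->E->L'->E->R'->G->plug->A
Char 9 ('B'): step: R->1, L=1; B->plug->H->R->H->L->F->refl->C->L'->B->R'->E->plug->E
Final: ciphertext=CDEHBFEAE, RIGHT=1, LEFT=1

Answer: CDEHBFEAE 1 1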